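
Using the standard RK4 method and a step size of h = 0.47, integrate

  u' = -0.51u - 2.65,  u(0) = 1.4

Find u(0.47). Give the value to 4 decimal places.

-0.0058

RK4: k1 = f(s_n, u_n); k2 = f(s_n + h/2, u_n + (h/2)·k1); k3 = f(s_n + h/2, u_n + (h/2)·k2); k4 = f(s_n + h, u_n + h·k3); u_{n+1} = u_n + (h/6)·(k1 + 2k2 + 2k3 + k4).
s=0.000000, u=1.400000:
  k1 = f(0.000000, 1.400000) = -3.364000
  k2 = f(0.235000, 0.609460) = -2.960825
  k3 = f(0.235000, 0.704206) = -3.009145
  k4 = f(0.470000, -0.014298) = -2.642708
  u ← 1.400000 + (0.47/6)·(k1 + 2k2 + 2k3 + k4) = -0.005821
u(0.47) ≈ -0.0058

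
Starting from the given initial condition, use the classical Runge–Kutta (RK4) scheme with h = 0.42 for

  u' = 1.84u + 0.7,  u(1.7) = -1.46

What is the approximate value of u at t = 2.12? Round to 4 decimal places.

RK4: k1 = f(t_n, u_n); k2 = f(t_n + h/2, u_n + (h/2)·k1); k3 = f(t_n + h/2, u_n + (h/2)·k2); k4 = f(t_n + h, u_n + h·k3); u_{n+1} = u_n + (h/6)·(k1 + 2k2 + 2k3 + k4).
t=1.700000, u=-1.460000:
  k1 = f(1.700000, -1.460000) = -1.986400
  k2 = f(1.910000, -1.877144) = -2.753945
  k3 = f(1.910000, -2.038328) = -3.050524
  k4 = f(2.120000, -2.741220) = -4.343845
  u ← -1.460000 + (0.42/6)·(k1 + 2k2 + 2k3 + k4) = -2.715743
u(2.12) ≈ -2.7157

-2.7157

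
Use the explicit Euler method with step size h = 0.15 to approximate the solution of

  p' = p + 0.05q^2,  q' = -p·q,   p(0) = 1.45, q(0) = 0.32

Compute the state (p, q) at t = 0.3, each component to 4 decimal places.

Euler on (p,q): p_{n+1} = p_n + h·p', q_{n+1} = q_n + h·q'.
0.000000: (1.450000, 0.320000); f=(1.455120, -0.464000) → (1.668268, 0.250400)
0.150000: (1.668268, 0.250400); f=(1.671403, -0.417734) → (1.918978, 0.187740)
(p(0.3), q(0.3)) ≈ (1.9190, 0.1877)

1.9190, 0.1877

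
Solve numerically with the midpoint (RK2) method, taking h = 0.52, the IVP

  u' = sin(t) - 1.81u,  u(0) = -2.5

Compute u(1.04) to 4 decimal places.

-0.3181

Midpoint: k1 = f(t_n, u_n); k2 = f(t_n + h/2, u_n + (h/2)·k1); u_{n+1} = u_n + h·k2.
t=0.000000, u=-2.500000:
  k1 = f(0.000000, -2.500000) = 4.525000
  k2 = f(0.260000, -1.323500) = 2.652616
  u ← -2.500000 + 0.52·2.652616 = -1.120640
t=0.520000, u=-1.120640:
  k1 = f(0.520000, -1.120640) = 2.525238
  k2 = f(0.780000, -0.464078) = 1.543260
  u ← -1.120640 + 0.52·1.543260 = -0.318144
u(1.04) ≈ -0.3181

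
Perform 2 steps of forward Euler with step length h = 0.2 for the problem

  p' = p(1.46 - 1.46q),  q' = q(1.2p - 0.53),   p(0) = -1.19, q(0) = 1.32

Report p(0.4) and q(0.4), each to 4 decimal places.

-1.1408, 0.5100

Euler on (p,q): p_{n+1} = p_n + h·p', q_{n+1} = q_n + h·q'.
0.000000: (-1.190000, 1.320000); f=(0.555968, -2.584560) → (-1.078806, 0.803088)
0.200000: (-1.078806, 0.803088); f=(-0.310148, -1.465288) → (-1.140836, 0.510030)
(p(0.4), q(0.4)) ≈ (-1.1408, 0.5100)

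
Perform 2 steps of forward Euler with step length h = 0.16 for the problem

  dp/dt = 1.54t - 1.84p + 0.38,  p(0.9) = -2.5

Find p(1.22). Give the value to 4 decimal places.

Euler: p_{n+1} = p_n + h·f(t_n, p_n).
t=0.900000, p=-2.500000: f=6.366000 → p ← -2.500000 + 0.16·6.366000 = -1.481440
t=1.060000, p=-1.481440: f=4.738250 → p ← -1.481440 + 0.16·4.738250 = -0.723320
p(1.22) ≈ -0.7233

-0.7233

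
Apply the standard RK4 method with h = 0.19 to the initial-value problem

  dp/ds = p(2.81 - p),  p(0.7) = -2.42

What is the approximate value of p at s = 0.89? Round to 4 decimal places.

-9.8290

RK4: k1 = f(s_n, p_n); k2 = f(s_n + h/2, p_n + (h/2)·k1); k3 = f(s_n + h/2, p_n + (h/2)·k2); k4 = f(s_n + h, p_n + h·k3); p_{n+1} = p_n + (h/6)·(k1 + 2k2 + 2k3 + k4).
s=0.700000, p=-2.420000:
  k1 = f(0.700000, -2.420000) = -12.656600
  k2 = f(0.795000, -3.622377) = -23.300495
  k3 = f(0.795000, -4.633547) = -34.490025
  k4 = f(0.890000, -8.973105) = -105.731032
  p ← -2.420000 + (0.19/6)·(k1 + 2k2 + 2k3 + k4) = -9.829008
p(0.89) ≈ -9.8290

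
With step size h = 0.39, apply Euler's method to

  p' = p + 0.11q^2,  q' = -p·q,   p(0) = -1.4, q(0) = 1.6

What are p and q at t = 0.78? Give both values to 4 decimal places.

Euler on (p,q): p_{n+1} = p_n + h·p', q_{n+1} = q_n + h·q'.
0.000000: (-1.400000, 1.600000); f=(-1.118400, 2.240000) → (-1.836176, 2.473600)
0.390000: (-1.836176, 2.473600); f=(-1.163119, 4.541965) → (-2.289793, 4.244966)
(p(0.78), q(0.78)) ≈ (-2.2898, 4.2450)

-2.2898, 4.2450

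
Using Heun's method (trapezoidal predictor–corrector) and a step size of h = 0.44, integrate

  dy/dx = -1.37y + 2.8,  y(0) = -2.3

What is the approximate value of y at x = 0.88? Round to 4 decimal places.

Heun: k1 = f(x_n, y_n); k2 = f(x_n + h, y_n + h·k1); y_{n+1} = y_n + (h/2)·(k1 + k2).
x=0.000000, y=-2.300000:
  k1 = f(0.000000, -2.300000) = 5.951000
  k2 = f(0.440000, 0.318440) = 2.363737
  y ← -2.300000 + (0.44/2)·(5.951000 + 2.363737) = -0.470758
x=0.440000, y=-0.470758:
  k1 = f(0.440000, -0.470758) = 3.444938
  k2 = f(0.880000, 1.045015) = 1.368329
  y ← -0.470758 + (0.44/2)·(3.444938 + 1.368329) = 0.588161
y(0.88) ≈ 0.5882

0.5882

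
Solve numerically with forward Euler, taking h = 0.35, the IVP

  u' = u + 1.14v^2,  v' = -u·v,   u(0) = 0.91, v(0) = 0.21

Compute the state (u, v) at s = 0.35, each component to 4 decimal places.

1.2461, 0.1431

Euler on (u,v): u_{n+1} = u_n + h·u', v_{n+1} = v_n + h·v'.
0.000000: (0.910000, 0.210000); f=(0.960274, -0.191100) → (1.246096, 0.143115)
(u(0.35), v(0.35)) ≈ (1.2461, 0.1431)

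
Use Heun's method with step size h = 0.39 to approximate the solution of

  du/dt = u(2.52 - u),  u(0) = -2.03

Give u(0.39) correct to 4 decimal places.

Heun: k1 = f(t_n, u_n); k2 = f(t_n + h, u_n + h·k1); u_{n+1} = u_n + (h/2)·(k1 + k2).
t=0.000000, u=-2.030000:
  k1 = f(0.000000, -2.030000) = -9.236500
  k2 = f(0.390000, -5.632235) = -45.915303
  u ← -2.030000 + (0.39/2)·(-9.236500 + (-45.915303)) = -12.784602
u(0.39) ≈ -12.7846

-12.7846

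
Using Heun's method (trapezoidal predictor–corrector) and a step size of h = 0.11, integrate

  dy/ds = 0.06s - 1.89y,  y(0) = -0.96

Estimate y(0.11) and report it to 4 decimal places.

-0.7808

Heun: k1 = f(s_n, y_n); k2 = f(s_n + h, y_n + h·k1); y_{n+1} = y_n + (h/2)·(k1 + k2).
s=0.000000, y=-0.960000:
  k1 = f(0.000000, -0.960000) = 1.814400
  k2 = f(0.110000, -0.760416) = 1.443786
  y ← -0.960000 + (0.11/2)·(1.814400 + 1.443786) = -0.780800
y(0.11) ≈ -0.7808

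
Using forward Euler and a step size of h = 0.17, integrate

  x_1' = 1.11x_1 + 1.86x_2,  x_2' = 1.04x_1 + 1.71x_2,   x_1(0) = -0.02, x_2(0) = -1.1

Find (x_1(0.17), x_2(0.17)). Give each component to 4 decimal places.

-0.3716, -1.4233

Euler on (x_1,x_2): x_1_{n+1} = x_1_n + h·x_1', x_2_{n+1} = x_2_n + h·x_2'.
0.000000: (-0.020000, -1.100000); f=(-2.068200, -1.901800) → (-0.371594, -1.423306)
(x_1(0.17), x_2(0.17)) ≈ (-0.3716, -1.4233)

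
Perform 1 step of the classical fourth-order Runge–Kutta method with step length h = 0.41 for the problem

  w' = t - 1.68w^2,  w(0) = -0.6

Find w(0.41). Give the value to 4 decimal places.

-0.8941

RK4: k1 = f(t_n, w_n); k2 = f(t_n + h/2, w_n + (h/2)·k1); k3 = f(t_n + h/2, w_n + (h/2)·k2); k4 = f(t_n + h, w_n + h·k3); w_{n+1} = w_n + (h/6)·(k1 + 2k2 + 2k3 + k4).
t=0.000000, w=-0.600000:
  k1 = f(0.000000, -0.600000) = -0.604800
  k2 = f(0.205000, -0.723984) = -0.675577
  k3 = f(0.205000, -0.738493) = -0.711225
  k4 = f(0.410000, -0.891602) = -0.925524
  w ← -0.600000 + (0.41/6)·(k1 + 2k2 + 2k3 + k4) = -0.894102
w(0.41) ≈ -0.8941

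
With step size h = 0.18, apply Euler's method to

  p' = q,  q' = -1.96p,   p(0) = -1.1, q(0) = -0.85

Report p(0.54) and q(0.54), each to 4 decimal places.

-1.3397, 0.4515

Euler on (p,q): p_{n+1} = p_n + h·p', q_{n+1} = q_n + h·q'.
0.000000: (-1.100000, -0.850000); f=(-0.850000, 2.156000) → (-1.253000, -0.461920)
0.180000: (-1.253000, -0.461920); f=(-0.461920, 2.455880) → (-1.336146, -0.019862)
0.360000: (-1.336146, -0.019862); f=(-0.019862, 2.618845) → (-1.339721, 0.451531)
(p(0.54), q(0.54)) ≈ (-1.3397, 0.4515)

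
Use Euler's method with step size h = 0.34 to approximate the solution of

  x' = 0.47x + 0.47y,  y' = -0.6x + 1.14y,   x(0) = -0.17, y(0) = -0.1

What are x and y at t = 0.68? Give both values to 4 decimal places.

Euler on (x,y): x_{n+1} = x_n + h·x', y_{n+1} = y_n + h·y'.
0.000000: (-0.170000, -0.100000); f=(-0.126900, -0.012000) → (-0.213146, -0.104080)
0.340000: (-0.213146, -0.104080); f=(-0.149096, 0.009236) → (-0.263839, -0.100940)
(x(0.68), y(0.68)) ≈ (-0.2638, -0.1009)

-0.2638, -0.1009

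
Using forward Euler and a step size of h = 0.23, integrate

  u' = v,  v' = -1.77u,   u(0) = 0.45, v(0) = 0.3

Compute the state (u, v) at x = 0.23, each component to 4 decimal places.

0.5190, 0.1168

Euler on (u,v): u_{n+1} = u_n + h·u', v_{n+1} = v_n + h·v'.
0.000000: (0.450000, 0.300000); f=(0.300000, -0.796500) → (0.519000, 0.116805)
(u(0.23), v(0.23)) ≈ (0.5190, 0.1168)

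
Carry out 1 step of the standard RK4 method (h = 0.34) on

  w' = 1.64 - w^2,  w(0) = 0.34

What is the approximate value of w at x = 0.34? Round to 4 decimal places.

RK4: k1 = f(x_n, w_n); k2 = f(x_n + h/2, w_n + (h/2)·k1); k3 = f(x_n + h/2, w_n + (h/2)·k2); k4 = f(x_n + h, w_n + h·k3); w_{n+1} = w_n + (h/6)·(k1 + 2k2 + 2k3 + k4).
x=0.000000, w=0.340000:
  k1 = f(0.000000, 0.340000) = 1.524400
  k2 = f(0.170000, 0.599148) = 1.281022
  k3 = f(0.170000, 0.557774) = 1.328889
  k4 = f(0.340000, 0.791822) = 1.013018
  w ← 0.340000 + (0.34/6)·(k1 + 2k2 + 2k3 + k4) = 0.779577
w(0.34) ≈ 0.7796

0.7796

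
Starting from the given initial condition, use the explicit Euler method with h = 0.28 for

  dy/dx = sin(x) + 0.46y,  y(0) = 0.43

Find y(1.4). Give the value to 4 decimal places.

Euler: y_{n+1} = y_n + h·f(x_n, y_n).
x=0.000000, y=0.430000: f=0.197800 → y ← 0.430000 + 0.28·0.197800 = 0.485384
x=0.280000, y=0.485384: f=0.499632 → y ← 0.485384 + 0.28·0.499632 = 0.625281
x=0.560000, y=0.625281: f=0.818815 → y ← 0.625281 + 0.28·0.818815 = 0.854549
x=0.840000, y=0.854549: f=1.137736 → y ← 0.854549 + 0.28·1.137736 = 1.173115
x=1.120000, y=1.173115: f=1.439734 → y ← 1.173115 + 0.28·1.439734 = 1.576241
y(1.4) ≈ 1.5762

1.5762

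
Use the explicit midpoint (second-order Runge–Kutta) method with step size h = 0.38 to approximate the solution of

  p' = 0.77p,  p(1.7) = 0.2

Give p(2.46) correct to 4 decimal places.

Midpoint: k1 = f(t_n, p_n); k2 = f(t_n + h/2, p_n + (h/2)·k1); p_{n+1} = p_n + h·k2.
t=1.700000, p=0.200000:
  k1 = f(1.700000, 0.200000) = 0.154000
  k2 = f(1.890000, 0.229260) = 0.176530
  p ← 0.200000 + 0.38·0.176530 = 0.267081
t=2.080000, p=0.267081:
  k1 = f(2.080000, 0.267081) = 0.205653
  k2 = f(2.270000, 0.306155) = 0.235740
  p ← 0.267081 + 0.38·0.235740 = 0.356663
p(2.46) ≈ 0.3567

0.3567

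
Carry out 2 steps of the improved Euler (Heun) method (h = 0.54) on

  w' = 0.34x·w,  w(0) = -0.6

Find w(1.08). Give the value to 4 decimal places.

-0.7296

Heun: k1 = f(x_n, w_n); k2 = f(x_n + h, w_n + h·k1); w_{n+1} = w_n + (h/2)·(k1 + k2).
x=0.000000, w=-0.600000:
  k1 = f(0.000000, -0.600000) = 0.000000
  k2 = f(0.540000, -0.600000) = -0.110160
  w ← -0.600000 + (0.54/2)·(0.000000 + (-0.110160)) = -0.629743
x=0.540000, w=-0.629743:
  k1 = f(0.540000, -0.629743) = -0.115621
  k2 = f(1.080000, -0.692178) = -0.254168
  w ← -0.629743 + (0.54/2)·(-0.115621 + (-0.254168)) = -0.729586
w(1.08) ≈ -0.7296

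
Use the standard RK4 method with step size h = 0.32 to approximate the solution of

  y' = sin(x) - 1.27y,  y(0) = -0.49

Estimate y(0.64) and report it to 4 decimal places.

-0.0643

RK4: k1 = f(x_n, y_n); k2 = f(x_n + h/2, y_n + (h/2)·k1); k3 = f(x_n + h/2, y_n + (h/2)·k2); k4 = f(x_n + h, y_n + h·k3); y_{n+1} = y_n + (h/6)·(k1 + 2k2 + 2k3 + k4).
x=0.000000, y=-0.490000:
  k1 = f(0.000000, -0.490000) = 0.622300
  k2 = f(0.160000, -0.390432) = 0.655167
  k3 = f(0.160000, -0.385173) = 0.648488
  k4 = f(0.320000, -0.282484) = 0.673321
  y ← -0.490000 + (0.32/6)·(k1 + 2k2 + 2k3 + k4) = -0.281844
x=0.320000, y=-0.281844:
  k1 = f(0.320000, -0.281844) = 0.672508
  k2 = f(0.480000, -0.174242) = 0.683067
  k3 = f(0.480000, -0.172553) = 0.680921
  k4 = f(0.640000, -0.063949) = 0.678410
  y ← -0.281844 + (0.32/6)·(k1 + 2k2 + 2k3 + k4) = -0.064303
y(0.64) ≈ -0.0643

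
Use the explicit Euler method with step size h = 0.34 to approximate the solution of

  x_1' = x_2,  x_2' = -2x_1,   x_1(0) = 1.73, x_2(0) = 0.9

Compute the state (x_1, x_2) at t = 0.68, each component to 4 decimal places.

Euler on (x_1,x_2): x_1_{n+1} = x_1_n + h·x_1', x_2_{n+1} = x_2_n + h·x_2'.
0.000000: (1.730000, 0.900000); f=(0.900000, -3.460000) → (2.036000, -0.276400)
0.340000: (2.036000, -0.276400); f=(-0.276400, -4.072000) → (1.942024, -1.660880)
(x_1(0.68), x_2(0.68)) ≈ (1.9420, -1.6609)

1.9420, -1.6609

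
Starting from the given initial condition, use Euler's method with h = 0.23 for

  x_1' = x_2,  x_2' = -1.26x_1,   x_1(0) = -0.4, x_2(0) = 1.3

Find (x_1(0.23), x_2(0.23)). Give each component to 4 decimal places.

Euler on (x_1,x_2): x_1_{n+1} = x_1_n + h·x_1', x_2_{n+1} = x_2_n + h·x_2'.
0.000000: (-0.400000, 1.300000); f=(1.300000, 0.504000) → (-0.101000, 1.415920)
(x_1(0.23), x_2(0.23)) ≈ (-0.1010, 1.4159)

-0.1010, 1.4159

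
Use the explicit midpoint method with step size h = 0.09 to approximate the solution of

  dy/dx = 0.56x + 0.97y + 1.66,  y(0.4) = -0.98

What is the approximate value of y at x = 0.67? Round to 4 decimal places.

-0.6702

Midpoint: k1 = f(x_n, y_n); k2 = f(x_n + h/2, y_n + (h/2)·k1); y_{n+1} = y_n + h·k2.
x=0.400000, y=-0.980000:
  k1 = f(0.400000, -0.980000) = 0.933400
  k2 = f(0.445000, -0.937997) = 0.999343
  y ← -0.980000 + 0.09·0.999343 = -0.890059
x=0.490000, y=-0.890059:
  k1 = f(0.490000, -0.890059) = 1.071043
  k2 = f(0.535000, -0.841862) = 1.142994
  y ← -0.890059 + 0.09·1.142994 = -0.787190
x=0.580000, y=-0.787190:
  k1 = f(0.580000, -0.787190) = 1.221226
  k2 = f(0.625000, -0.732235) = 1.299732
  y ← -0.787190 + 0.09·1.299732 = -0.670214
y(0.67) ≈ -0.6702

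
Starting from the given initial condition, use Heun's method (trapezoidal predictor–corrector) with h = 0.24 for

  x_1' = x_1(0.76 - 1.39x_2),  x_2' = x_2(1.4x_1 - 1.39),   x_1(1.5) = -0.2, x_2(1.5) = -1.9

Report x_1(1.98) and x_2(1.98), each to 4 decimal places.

-0.6249, -0.7856

Heun on (x_1,x_2): k1 = f(t_n, state_n); k2 = f(t_n + h, state_n + h·k1); state_{n+1} = state_n + (h/2)·(k1 + k2).
1.500000: (-0.200000, -1.900000)
  k1 = (-0.680200, 3.173000)
  predictor → (-0.363248, -1.138480)
  k2 = (-0.850904, 2.161458)
  → (-0.383732, -1.259865)
1.740000: (-0.383732, -1.259865)
  k1 = (-0.963634, 2.428044)
  predictor → (-0.615005, -0.677134)
  k2 = (-1.046256, 1.524234)
  → (-0.624919, -0.785592)
(x_1(1.98), x_2(1.98)) ≈ (-0.6249, -0.7856)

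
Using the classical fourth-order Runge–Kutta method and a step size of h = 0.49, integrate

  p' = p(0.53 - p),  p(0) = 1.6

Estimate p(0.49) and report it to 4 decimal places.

RK4: k1 = f(x_n, p_n); k2 = f(x_n + h/2, p_n + (h/2)·k1); k3 = f(x_n + h/2, p_n + (h/2)·k2); k4 = f(x_n + h, p_n + h·k3); p_{n+1} = p_n + (h/6)·(k1 + 2k2 + 2k3 + k4).
x=0.000000, p=1.600000:
  k1 = f(0.000000, 1.600000) = -1.712000
  k2 = f(0.245000, 1.180560) = -0.768025
  k3 = f(0.245000, 1.411834) = -1.245003
  k4 = f(0.490000, 0.989949) = -0.455325
  p ← 1.600000 + (0.49/6)·(k1 + 2k2 + 2k3 + k4) = 1.094207
p(0.49) ≈ 1.0942

1.0942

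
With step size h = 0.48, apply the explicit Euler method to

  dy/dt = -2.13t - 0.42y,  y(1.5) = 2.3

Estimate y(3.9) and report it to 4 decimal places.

Euler: y_{n+1} = y_n + h·f(t_n, y_n).
t=1.500000, y=2.300000: f=-4.161000 → y ← 2.300000 + 0.48·(-4.161000) = 0.302720
t=1.980000, y=0.302720: f=-4.344542 → y ← 0.302720 + 0.48·(-4.344542) = -1.782660
t=2.460000, y=-1.782660: f=-4.491083 → y ← -1.782660 + 0.48·(-4.491083) = -3.938380
t=2.940000, y=-3.938380: f=-4.608080 → y ← -3.938380 + 0.48·(-4.608080) = -6.150259
t=3.420000, y=-6.150259: f=-4.701491 → y ← -6.150259 + 0.48·(-4.701491) = -8.406974
y(3.9) ≈ -8.4070

-8.4070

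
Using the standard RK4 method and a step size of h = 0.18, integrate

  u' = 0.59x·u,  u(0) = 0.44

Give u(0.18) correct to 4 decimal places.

RK4: k1 = f(x_n, u_n); k2 = f(x_n + h/2, u_n + (h/2)·k1); k3 = f(x_n + h/2, u_n + (h/2)·k2); k4 = f(x_n + h, u_n + h·k3); u_{n+1} = u_n + (h/6)·(k1 + 2k2 + 2k3 + k4).
x=0.000000, u=0.440000:
  k1 = f(0.000000, 0.440000) = 0.000000
  k2 = f(0.090000, 0.440000) = 0.023364
  k3 = f(0.090000, 0.442103) = 0.023476
  k4 = f(0.180000, 0.444226) = 0.047177
  u ← 0.440000 + (0.18/6)·(k1 + 2k2 + 2k3 + k4) = 0.444226
u(0.18) ≈ 0.4442

0.4442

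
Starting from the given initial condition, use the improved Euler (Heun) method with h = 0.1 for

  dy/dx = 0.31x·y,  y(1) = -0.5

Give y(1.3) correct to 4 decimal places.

-0.5564

Heun: k1 = f(x_n, y_n); k2 = f(x_n + h, y_n + h·k1); y_{n+1} = y_n + (h/2)·(k1 + k2).
x=1.000000, y=-0.500000:
  k1 = f(1.000000, -0.500000) = -0.155000
  k2 = f(1.100000, -0.515500) = -0.175786
  y ← -0.500000 + (0.1/2)·(-0.155000 + (-0.175786)) = -0.516539
x=1.100000, y=-0.516539:
  k1 = f(1.100000, -0.516539) = -0.176140
  k2 = f(1.200000, -0.534153) = -0.198705
  y ← -0.516539 + (0.1/2)·(-0.176140 + (-0.198705)) = -0.535282
x=1.200000, y=-0.535282:
  k1 = f(1.200000, -0.535282) = -0.199125
  k2 = f(1.300000, -0.555194) = -0.223743
  y ← -0.535282 + (0.1/2)·(-0.199125 + (-0.223743)) = -0.556425
y(1.3) ≈ -0.5564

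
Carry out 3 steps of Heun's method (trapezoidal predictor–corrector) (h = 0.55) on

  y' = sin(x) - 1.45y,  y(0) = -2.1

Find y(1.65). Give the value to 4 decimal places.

Heun: k1 = f(x_n, y_n); k2 = f(x_n + h, y_n + h·k1); y_{n+1} = y_n + (h/2)·(k1 + k2).
x=0.000000, y=-2.100000:
  k1 = f(0.000000, -2.100000) = 3.045000
  k2 = f(0.550000, -0.425250) = 1.139300
  y ← -2.100000 + (0.55/2)·(3.045000 + 1.139300) = -0.949318
x=0.550000, y=-0.949318:
  k1 = f(0.550000, -0.949318) = 1.899198
  k2 = f(1.100000, 0.095241) = 0.753108
  y ← -0.949318 + (0.55/2)·(1.899198 + 0.753108) = -0.219934
x=1.100000, y=-0.219934:
  k1 = f(1.100000, -0.219934) = 1.210111
  k2 = f(1.650000, 0.445627) = 0.350705
  y ← -0.219934 + (0.55/2)·(1.210111 + 0.350705) = 0.209291
y(1.65) ≈ 0.2093

0.2093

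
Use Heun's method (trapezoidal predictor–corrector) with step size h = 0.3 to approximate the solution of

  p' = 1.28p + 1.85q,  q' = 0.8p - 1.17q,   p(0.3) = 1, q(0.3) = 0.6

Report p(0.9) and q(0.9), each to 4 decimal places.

3.2403, 1.0065

Heun on (p,q): k1 = f(s_n, state_n); k2 = f(s_n + h, state_n + h·k1); state_{n+1} = state_n + (h/2)·(k1 + k2).
0.300000: (1.000000, 0.600000)
  k1 = (2.390000, 0.098000)
  predictor → (1.717000, 0.629400)
  k2 = (3.362150, 0.637202)
  → (1.862823, 0.710280)
0.600000: (1.862823, 0.710280)
  k1 = (3.698431, 0.659230)
  predictor → (2.972352, 0.908049)
  k2 = (5.484502, 1.315464)
  → (3.240262, 1.006484)
(p(0.9), q(0.9)) ≈ (3.2403, 1.0065)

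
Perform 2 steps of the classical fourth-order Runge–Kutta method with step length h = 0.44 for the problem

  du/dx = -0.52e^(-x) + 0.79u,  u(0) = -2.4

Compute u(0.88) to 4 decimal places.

-5.2713

RK4: k1 = f(x_n, u_n); k2 = f(x_n + h/2, u_n + (h/2)·k1); k3 = f(x_n + h/2, u_n + (h/2)·k2); k4 = f(x_n + h, u_n + h·k3); u_{n+1} = u_n + (h/6)·(k1 + 2k2 + 2k3 + k4).
x=0.000000, u=-2.400000:
  k1 = f(0.000000, -2.400000) = -2.416000
  k2 = f(0.220000, -2.931520) = -2.733211
  k3 = f(0.220000, -3.001306) = -2.788342
  k4 = f(0.440000, -3.626870) = -3.200127
  u ← -2.400000 + (0.44/6)·(k1 + 2k2 + 2k3 + k4) = -3.621677
x=0.440000, u=-3.621677:
  k1 = f(0.440000, -3.621677) = -3.196024
  k2 = f(0.660000, -4.324802) = -3.685356
  k3 = f(0.660000, -4.432455) = -3.770402
  k4 = f(0.880000, -5.280654) = -4.387404
  u ← -3.621677 + (0.44/6)·(k1 + 2k2 + 2k3 + k4) = -5.271306
u(0.88) ≈ -5.2713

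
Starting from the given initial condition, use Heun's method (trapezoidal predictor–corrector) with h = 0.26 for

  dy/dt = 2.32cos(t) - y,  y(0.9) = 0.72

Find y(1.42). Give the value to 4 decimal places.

Heun: k1 = f(t_n, y_n); k2 = f(t_n + h, y_n + h·k1); y_{n+1} = y_n + (h/2)·(k1 + k2).
t=0.900000, y=0.720000:
  k1 = f(0.900000, 0.720000) = 0.722135
  k2 = f(1.160000, 0.907755) = 0.018713
  y ← 0.720000 + (0.26/2)·(0.722135 + 0.018713) = 0.816310
t=1.160000, y=0.816310:
  k1 = f(1.160000, 0.816310) = 0.110158
  k2 = f(1.420000, 0.844951) = -0.496428
  y ← 0.816310 + (0.26/2)·(0.110158 + (-0.496428)) = 0.766095
y(1.42) ≈ 0.7661

0.7661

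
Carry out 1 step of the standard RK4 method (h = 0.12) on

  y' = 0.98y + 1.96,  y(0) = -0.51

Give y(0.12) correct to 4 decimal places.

-0.3241

RK4: k1 = f(t_n, y_n); k2 = f(t_n + h/2, y_n + (h/2)·k1); k3 = f(t_n + h/2, y_n + (h/2)·k2); k4 = f(t_n + h, y_n + h·k3); y_{n+1} = y_n + (h/6)·(k1 + 2k2 + 2k3 + k4).
t=0.000000, y=-0.510000:
  k1 = f(0.000000, -0.510000) = 1.460200
  k2 = f(0.060000, -0.422388) = 1.546060
  k3 = f(0.060000, -0.417236) = 1.551108
  k4 = f(0.120000, -0.323867) = 1.642610
  y ← -0.510000 + (0.12/6)·(k1 + 2k2 + 2k3 + k4) = -0.324057
y(0.12) ≈ -0.3241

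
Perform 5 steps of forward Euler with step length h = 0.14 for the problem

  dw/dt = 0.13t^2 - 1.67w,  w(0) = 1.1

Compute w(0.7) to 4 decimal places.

Euler: w_{n+1} = w_n + h·f(t_n, w_n).
t=0.000000, w=1.100000: f=-1.837000 → w ← 1.100000 + 0.14·(-1.837000) = 0.842820
t=0.140000, w=0.842820: f=-1.404961 → w ← 0.842820 + 0.14·(-1.404961) = 0.646125
t=0.280000, w=0.646125: f=-1.068837 → w ← 0.646125 + 0.14·(-1.068837) = 0.496488
t=0.420000, w=0.496488: f=-0.806203 → w ← 0.496488 + 0.14·(-0.806203) = 0.383620
t=0.560000, w=0.383620: f=-0.599877 → w ← 0.383620 + 0.14·(-0.599877) = 0.299637
w(0.7) ≈ 0.2996

0.2996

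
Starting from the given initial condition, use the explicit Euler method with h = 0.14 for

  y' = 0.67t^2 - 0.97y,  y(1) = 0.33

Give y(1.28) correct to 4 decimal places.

0.4494

Euler: y_{n+1} = y_n + h·f(t_n, y_n).
t=1.000000, y=0.330000: f=0.349900 → y ← 0.330000 + 0.14·0.349900 = 0.378986
t=1.140000, y=0.378986: f=0.503116 → y ← 0.378986 + 0.14·0.503116 = 0.449422
y(1.28) ≈ 0.4494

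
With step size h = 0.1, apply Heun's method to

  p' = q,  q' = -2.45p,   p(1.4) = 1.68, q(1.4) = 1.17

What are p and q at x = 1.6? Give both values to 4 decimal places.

Heun on (p,q): k1 = f(x_n, state_n); k2 = f(x_n + h, state_n + h·k1); state_{n+1} = state_n + (h/2)·(k1 + k2).
1.400000: (1.680000, 1.170000)
  k1 = (1.170000, -4.116000)
  predictor → (1.797000, 0.758400)
  k2 = (0.758400, -4.402650)
  → (1.776420, 0.744067)
1.500000: (1.776420, 0.744067)
  k1 = (0.744067, -4.352229)
  predictor → (1.850827, 0.308845)
  k2 = (0.308845, -4.534526)
  → (1.829066, 0.299730)
(p(1.6), q(1.6)) ≈ (1.8291, 0.2997)

1.8291, 0.2997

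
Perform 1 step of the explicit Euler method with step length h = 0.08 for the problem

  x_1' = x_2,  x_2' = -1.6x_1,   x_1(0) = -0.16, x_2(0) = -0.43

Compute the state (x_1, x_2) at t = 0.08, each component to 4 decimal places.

Euler on (x_1,x_2): x_1_{n+1} = x_1_n + h·x_1', x_2_{n+1} = x_2_n + h·x_2'.
0.000000: (-0.160000, -0.430000); f=(-0.430000, 0.256000) → (-0.194400, -0.409520)
(x_1(0.08), x_2(0.08)) ≈ (-0.1944, -0.4095)

-0.1944, -0.4095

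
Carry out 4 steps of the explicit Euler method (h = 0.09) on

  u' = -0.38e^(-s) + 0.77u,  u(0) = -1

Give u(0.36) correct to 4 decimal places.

Euler: u_{n+1} = u_n + h·f(s_n, u_n).
s=0.000000, u=-1.000000: f=-1.150000 → u ← -1.000000 + 0.09·(-1.150000) = -1.103500
s=0.090000, u=-1.103500: f=-1.196989 → u ← -1.103500 + 0.09·(-1.196989) = -1.211229
s=0.180000, u=-1.211229: f=-1.250049 → u ← -1.211229 + 0.09·(-1.250049) = -1.323733
s=0.270000, u=-1.323733: f=-1.309359 → u ← -1.323733 + 0.09·(-1.309359) = -1.441576
u(0.36) ≈ -1.4416

-1.4416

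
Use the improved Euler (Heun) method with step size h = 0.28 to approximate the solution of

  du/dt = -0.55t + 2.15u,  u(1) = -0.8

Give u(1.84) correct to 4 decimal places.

Heun: k1 = f(t_n, u_n); k2 = f(t_n + h, u_n + h·k1); u_{n+1} = u_n + (h/2)·(k1 + k2).
t=1.000000, u=-0.800000:
  k1 = f(1.000000, -0.800000) = -2.270000
  k2 = f(1.280000, -1.435600) = -3.790540
  u ← -0.800000 + (0.28/2)·(-2.270000 + (-3.790540)) = -1.648476
t=1.280000, u=-1.648476:
  k1 = f(1.280000, -1.648476) = -4.248223
  k2 = f(1.560000, -2.837978) = -6.959653
  u ← -1.648476 + (0.28/2)·(-4.248223 + (-6.959653)) = -3.217578
t=1.560000, u=-3.217578:
  k1 = f(1.560000, -3.217578) = -7.775793
  k2 = f(1.840000, -5.394800) = -12.610820
  u ← -3.217578 + (0.28/2)·(-7.775793 + (-12.610820)) = -6.071704
u(1.84) ≈ -6.0717

-6.0717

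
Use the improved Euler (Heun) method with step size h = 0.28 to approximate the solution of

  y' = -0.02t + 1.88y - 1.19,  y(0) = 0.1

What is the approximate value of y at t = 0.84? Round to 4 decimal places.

Heun: k1 = f(t_n, y_n); k2 = f(t_n + h, y_n + h·k1); y_{n+1} = y_n + (h/2)·(k1 + k2).
t=0.000000, y=0.100000:
  k1 = f(0.000000, 0.100000) = -1.002000
  k2 = f(0.280000, -0.180560) = -1.535053
  y ← 0.100000 + (0.28/2)·(-1.002000 + (-1.535053)) = -0.255187
t=0.280000, y=-0.255187:
  k1 = f(0.280000, -0.255187) = -1.675352
  k2 = f(0.560000, -0.724286) = -2.562858
  y ← -0.255187 + (0.28/2)·(-1.675352 + (-2.562858)) = -0.848537
t=0.560000, y=-0.848537:
  k1 = f(0.560000, -0.848537) = -2.796449
  k2 = f(0.840000, -1.631543) = -4.274100
  y ← -0.848537 + (0.28/2)·(-2.796449 + (-4.274100)) = -1.838414
y(0.84) ≈ -1.8384

-1.8384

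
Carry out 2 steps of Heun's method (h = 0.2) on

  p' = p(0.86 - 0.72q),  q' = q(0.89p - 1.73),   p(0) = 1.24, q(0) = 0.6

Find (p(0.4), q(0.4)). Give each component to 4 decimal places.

Heun on (p,q): k1 = f(t_n, state_n); k2 = f(t_n + h, state_n + h·k1); state_{n+1} = state_n + (h/2)·(k1 + k2).
0.000000: (1.240000, 0.600000)
  k1 = (0.530720, -0.375840)
  predictor → (1.346144, 0.524832)
  k2 = (0.649004, -0.279175)
  → (1.357972, 0.534499)
0.200000: (1.357972, 0.534499)
  k1 = (0.645256, -0.278690)
  predictor → (1.487024, 0.478761)
  k2 = (0.766252, -0.194640)
  → (1.499123, 0.487166)
(p(0.4), q(0.4)) ≈ (1.4991, 0.4872)

1.4991, 0.4872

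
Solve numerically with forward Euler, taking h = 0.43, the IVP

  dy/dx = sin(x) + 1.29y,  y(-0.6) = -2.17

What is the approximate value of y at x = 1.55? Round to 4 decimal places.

-20.3224

Euler: y_{n+1} = y_n + h·f(x_n, y_n).
x=-0.600000, y=-2.170000: f=-3.363942 → y ← -2.170000 + 0.43·(-3.363942) = -3.616495
x=-0.170000, y=-3.616495: f=-4.834461 → y ← -3.616495 + 0.43·(-4.834461) = -5.695314
x=0.260000, y=-5.695314: f=-7.089874 → y ← -5.695314 + 0.43·(-7.089874) = -8.743959
x=0.690000, y=-8.743959: f=-10.643170 → y ← -8.743959 + 0.43·(-10.643170) = -13.320523
x=1.120000, y=-13.320523: f=-16.283374 → y ← -13.320523 + 0.43·(-16.283374) = -20.322373
y(1.55) ≈ -20.3224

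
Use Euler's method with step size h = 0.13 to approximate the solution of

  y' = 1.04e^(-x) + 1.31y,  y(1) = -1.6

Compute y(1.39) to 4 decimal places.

-2.4070

Euler: y_{n+1} = y_n + h·f(x_n, y_n).
x=1.000000, y=-1.600000: f=-1.713405 → y ← -1.600000 + 0.13·(-1.713405) = -1.822743
x=1.130000, y=-1.822743: f=-2.051838 → y ← -1.822743 + 0.13·(-2.051838) = -2.089482
x=1.260000, y=-2.089482: f=-2.442221 → y ← -2.089482 + 0.13·(-2.442221) = -2.406970
y(1.39) ≈ -2.4070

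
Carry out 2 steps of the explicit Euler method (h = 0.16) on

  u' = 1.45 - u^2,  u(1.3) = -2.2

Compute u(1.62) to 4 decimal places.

Euler: u_{n+1} = u_n + h·f(t_n, u_n).
t=1.300000, u=-2.200000: f=-3.390000 → u ← -2.200000 + 0.16·(-3.390000) = -2.742400
t=1.460000, u=-2.742400: f=-6.070758 → u ← -2.742400 + 0.16·(-6.070758) = -3.713721
u(1.62) ≈ -3.7137

-3.7137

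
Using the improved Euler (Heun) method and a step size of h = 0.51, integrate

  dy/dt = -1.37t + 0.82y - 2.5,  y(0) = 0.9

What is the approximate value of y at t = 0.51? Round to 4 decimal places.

Heun: k1 = f(t_n, y_n); k2 = f(t_n + h, y_n + h·k1); y_{n+1} = y_n + (h/2)·(k1 + k2).
t=0.000000, y=0.900000:
  k1 = f(0.000000, 0.900000) = -1.762000
  k2 = f(0.510000, 0.001380) = -3.197568
  y ← 0.900000 + (0.51/2)·(-1.762000 + (-3.197568)) = -0.364690
y(0.51) ≈ -0.3647

-0.3647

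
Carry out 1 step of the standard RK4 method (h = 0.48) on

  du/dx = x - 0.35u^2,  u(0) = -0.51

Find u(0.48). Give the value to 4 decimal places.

-0.4359

RK4: k1 = f(x_n, u_n); k2 = f(x_n + h/2, u_n + (h/2)·k1); k3 = f(x_n + h/2, u_n + (h/2)·k2); k4 = f(x_n + h, u_n + h·k3); u_{n+1} = u_n + (h/6)·(k1 + 2k2 + 2k3 + k4).
x=0.000000, u=-0.510000:
  k1 = f(0.000000, -0.510000) = -0.091035
  k2 = f(0.240000, -0.531848) = 0.140998
  k3 = f(0.240000, -0.476160) = 0.160645
  k4 = f(0.480000, -0.432890) = 0.414412
  u ← -0.510000 + (0.48/6)·(k1 + 2k2 + 2k3 + k4) = -0.435867
u(0.48) ≈ -0.4359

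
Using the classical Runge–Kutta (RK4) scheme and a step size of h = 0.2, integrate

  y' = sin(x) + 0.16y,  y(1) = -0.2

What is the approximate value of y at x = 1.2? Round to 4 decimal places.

-0.0257

RK4: k1 = f(x_n, y_n); k2 = f(x_n + h/2, y_n + (h/2)·k1); k3 = f(x_n + h/2, y_n + (h/2)·k2); k4 = f(x_n + h, y_n + h·k3); y_{n+1} = y_n + (h/6)·(k1 + 2k2 + 2k3 + k4).
x=1.000000, y=-0.200000:
  k1 = f(1.000000, -0.200000) = 0.809471
  k2 = f(1.100000, -0.119053) = 0.872159
  k3 = f(1.100000, -0.112784) = 0.873162
  k4 = f(1.200000, -0.025368) = 0.927980
  y ← -0.200000 + (0.2/6)·(k1 + 2k2 + 2k3 + k4) = -0.025730
y(1.2) ≈ -0.0257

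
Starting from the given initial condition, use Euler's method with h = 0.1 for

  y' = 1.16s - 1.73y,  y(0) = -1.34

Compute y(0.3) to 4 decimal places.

-0.7251

Euler: y_{n+1} = y_n + h·f(s_n, y_n).
s=0.000000, y=-1.340000: f=2.318200 → y ← -1.340000 + 0.1·2.318200 = -1.108180
s=0.100000, y=-1.108180: f=2.033151 → y ← -1.108180 + 0.1·2.033151 = -0.904865
s=0.200000, y=-0.904865: f=1.797416 → y ← -0.904865 + 0.1·1.797416 = -0.725123
y(0.3) ≈ -0.7251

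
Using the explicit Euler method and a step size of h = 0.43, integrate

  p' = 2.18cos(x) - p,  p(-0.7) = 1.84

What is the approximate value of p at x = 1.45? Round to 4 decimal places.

1.5890

Euler: p_{n+1} = p_n + h·f(x_n, p_n).
x=-0.700000, p=1.840000: f=-0.172644 → p ← 1.840000 + 0.43·(-0.172644) = 1.765763
x=-0.270000, p=1.765763: f=0.335257 → p ← 1.765763 + 0.43·0.335257 = 1.909924
x=0.160000, p=1.909924: f=0.242232 → p ← 1.909924 + 0.43·0.242232 = 2.014083
x=0.590000, p=2.014083: f=-0.202633 → p ← 2.014083 + 0.43·(-0.202633) = 1.926951
x=1.020000, p=1.926951: f=-0.786014 → p ← 1.926951 + 0.43·(-0.786014) = 1.588966
p(1.45) ≈ 1.5890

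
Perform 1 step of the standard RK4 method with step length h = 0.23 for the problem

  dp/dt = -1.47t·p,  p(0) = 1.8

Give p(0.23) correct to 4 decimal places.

RK4: k1 = f(t_n, p_n); k2 = f(t_n + h/2, p_n + (h/2)·k1); k3 = f(t_n + h/2, p_n + (h/2)·k2); k4 = f(t_n + h, p_n + h·k3); p_{n+1} = p_n + (h/6)·(k1 + 2k2 + 2k3 + k4).
t=0.000000, p=1.800000:
  k1 = f(0.000000, 1.800000) = 0.000000
  k2 = f(0.115000, 1.800000) = -0.304290
  k3 = f(0.115000, 1.765007) = -0.298374
  k4 = f(0.230000, 1.731374) = -0.585378
  p ← 1.800000 + (0.23/6)·(k1 + 2k2 + 2k3 + k4) = 1.731356
p(0.23) ≈ 1.7314

1.7314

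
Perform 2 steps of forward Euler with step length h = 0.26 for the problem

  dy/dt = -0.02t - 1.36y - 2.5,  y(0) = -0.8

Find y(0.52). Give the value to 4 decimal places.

Euler: y_{n+1} = y_n + h·f(t_n, y_n).
t=0.000000, y=-0.800000: f=-1.412000 → y ← -0.800000 + 0.26·(-1.412000) = -1.167120
t=0.260000, y=-1.167120: f=-0.917917 → y ← -1.167120 + 0.26·(-0.917917) = -1.405778
y(0.52) ≈ -1.4058

-1.4058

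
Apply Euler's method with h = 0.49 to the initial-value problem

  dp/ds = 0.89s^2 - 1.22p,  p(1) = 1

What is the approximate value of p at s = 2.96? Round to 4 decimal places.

3.5594

Euler: p_{n+1} = p_n + h·f(s_n, p_n).
s=1.000000, p=1.000000: f=-0.330000 → p ← 1.000000 + 0.49·(-0.330000) = 0.838300
s=1.490000, p=0.838300: f=0.953163 → p ← 0.838300 + 0.49·0.953163 = 1.305350
s=1.980000, p=1.305350: f=1.896629 → p ← 1.305350 + 0.49·1.896629 = 2.234698
s=2.470000, p=2.234698: f=2.703469 → p ← 2.234698 + 0.49·2.703469 = 3.559398
p(2.96) ≈ 3.5594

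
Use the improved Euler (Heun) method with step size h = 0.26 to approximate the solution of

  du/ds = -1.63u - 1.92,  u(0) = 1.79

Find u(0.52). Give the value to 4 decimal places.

0.1385

Heun: k1 = f(s_n, u_n); k2 = f(s_n + h, u_n + h·k1); u_{n+1} = u_n + (h/2)·(k1 + k2).
s=0.000000, u=1.790000:
  k1 = f(0.000000, 1.790000) = -4.837700
  k2 = f(0.260000, 0.532198) = -2.787483
  u ← 1.790000 + (0.26/2)·(-4.837700 + (-2.787483)) = 0.798726
s=0.260000, u=0.798726:
  k1 = f(0.260000, 0.798726) = -3.221924
  k2 = f(0.520000, -0.038974) = -1.856472
  u ← 0.798726 + (0.26/2)·(-3.221924 + (-1.856472)) = 0.138535
u(0.52) ≈ 0.1385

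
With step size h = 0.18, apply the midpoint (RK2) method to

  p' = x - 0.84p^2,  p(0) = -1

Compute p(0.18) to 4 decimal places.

Midpoint: k1 = f(x_n, p_n); k2 = f(x_n + h/2, p_n + (h/2)·k1); p_{n+1} = p_n + h·k2.
x=0.000000, p=-1.000000:
  k1 = f(0.000000, -1.000000) = -0.840000
  k2 = f(0.090000, -1.075600) = -0.881809
  p ← -1.000000 + 0.18·(-0.881809) = -1.158726
p(0.18) ≈ -1.1587

-1.1587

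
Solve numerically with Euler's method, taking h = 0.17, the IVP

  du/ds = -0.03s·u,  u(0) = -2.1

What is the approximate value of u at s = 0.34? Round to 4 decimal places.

Euler: u_{n+1} = u_n + h·f(s_n, u_n).
s=0.000000, u=-2.100000: f=0.000000 → u ← -2.100000 + 0.17·0.000000 = -2.100000
s=0.170000, u=-2.100000: f=0.010710 → u ← -2.100000 + 0.17·0.010710 = -2.098179
u(0.34) ≈ -2.0982

-2.0982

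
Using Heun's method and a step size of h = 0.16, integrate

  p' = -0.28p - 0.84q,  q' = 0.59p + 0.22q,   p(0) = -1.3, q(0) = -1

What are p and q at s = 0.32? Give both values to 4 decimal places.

-0.8918, -1.2890

Heun on (p,q): k1 = f(s_n, state_n); k2 = f(s_n + h, state_n + h·k1); state_{n+1} = state_n + (h/2)·(k1 + k2).
0.000000: (-1.300000, -1.000000)
  k1 = (1.204000, -0.987000)
  predictor → (-1.107360, -1.157920)
  k2 = (1.282714, -0.908085)
  → (-1.101063, -1.151607)
0.160000: (-1.101063, -1.151607)
  k1 = (1.275647, -0.902981)
  predictor → (-0.896959, -1.296084)
  k2 = (1.339859, -0.814344)
  → (-0.891822, -1.288993)
(p(0.32), q(0.32)) ≈ (-0.8918, -1.2890)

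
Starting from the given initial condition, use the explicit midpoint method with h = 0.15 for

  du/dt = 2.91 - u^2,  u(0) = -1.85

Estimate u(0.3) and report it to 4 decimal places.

-2.1209

Midpoint: k1 = f(t_n, u_n); k2 = f(t_n + h/2, u_n + (h/2)·k1); u_{n+1} = u_n + h·k2.
t=0.000000, u=-1.850000:
  k1 = f(0.000000, -1.850000) = -0.512500
  k2 = f(0.075000, -1.888438) = -0.656196
  u ← -1.850000 + 0.15·(-0.656196) = -1.948429
t=0.150000, u=-1.948429:
  k1 = f(0.150000, -1.948429) = -0.886377
  k2 = f(0.225000, -2.014908) = -1.149853
  u ← -1.948429 + 0.15·(-1.149853) = -2.120907
u(0.3) ≈ -2.1209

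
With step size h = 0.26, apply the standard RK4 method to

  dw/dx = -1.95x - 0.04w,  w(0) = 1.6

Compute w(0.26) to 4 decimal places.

RK4: k1 = f(x_n, w_n); k2 = f(x_n + h/2, w_n + (h/2)·k1); k3 = f(x_n + h/2, w_n + (h/2)·k2); k4 = f(x_n + h, w_n + h·k3); w_{n+1} = w_n + (h/6)·(k1 + 2k2 + 2k3 + k4).
x=0.000000, w=1.600000:
  k1 = f(0.000000, 1.600000) = -0.064000
  k2 = f(0.130000, 1.591680) = -0.317167
  k3 = f(0.130000, 1.558768) = -0.315851
  k4 = f(0.260000, 1.517879) = -0.567715
  w ← 1.600000 + (0.26/6)·(k1 + 2k2 + 2k3 + k4) = 1.517764
w(0.26) ≈ 1.5178

1.5178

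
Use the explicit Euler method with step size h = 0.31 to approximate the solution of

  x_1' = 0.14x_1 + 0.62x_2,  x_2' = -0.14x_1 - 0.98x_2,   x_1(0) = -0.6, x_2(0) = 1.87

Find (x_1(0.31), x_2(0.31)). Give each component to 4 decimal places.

Euler on (x_1,x_2): x_1_{n+1} = x_1_n + h·x_1', x_2_{n+1} = x_2_n + h·x_2'.
0.000000: (-0.600000, 1.870000); f=(1.075400, -1.748600) → (-0.266626, 1.327934)
(x_1(0.31), x_2(0.31)) ≈ (-0.2666, 1.3279)

-0.2666, 1.3279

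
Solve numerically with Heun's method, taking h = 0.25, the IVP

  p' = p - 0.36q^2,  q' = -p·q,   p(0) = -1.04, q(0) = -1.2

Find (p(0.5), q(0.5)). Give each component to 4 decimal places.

Heun on (p,q): k1 = f(s_n, state_n); k2 = f(s_n + h, state_n + h·k1); state_{n+1} = state_n + (h/2)·(k1 + k2).
0.000000: (-1.040000, -1.200000)
  k1 = (-1.558400, -1.248000)
  predictor → (-1.429600, -1.512000)
  k2 = (-2.252612, -2.161555)
  → (-1.516376, -1.626194)
0.250000: (-1.516376, -1.626194)
  k1 = (-2.468399, -2.465923)
  predictor → (-2.133476, -2.242675)
  k2 = (-3.944129, -4.784694)
  → (-2.317943, -2.532522)
(p(0.5), q(0.5)) ≈ (-2.3179, -2.5325)

-2.3179, -2.5325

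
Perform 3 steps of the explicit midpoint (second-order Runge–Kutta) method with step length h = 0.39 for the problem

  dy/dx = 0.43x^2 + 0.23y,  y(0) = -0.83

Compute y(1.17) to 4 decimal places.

-0.8503

Midpoint: k1 = f(x_n, y_n); k2 = f(x_n + h/2, y_n + (h/2)·k1); y_{n+1} = y_n + h·k2.
x=0.000000, y=-0.830000:
  k1 = f(0.000000, -0.830000) = -0.190900
  k2 = f(0.195000, -0.867225) = -0.183111
  y ← -0.830000 + 0.39·(-0.183111) = -0.901413
x=0.390000, y=-0.901413:
  k1 = f(0.390000, -0.901413) = -0.141922
  k2 = f(0.585000, -0.929088) = -0.066534
  y ← -0.901413 + 0.39·(-0.066534) = -0.927361
x=0.780000, y=-0.927361:
  k1 = f(0.780000, -0.927361) = 0.048319
  k2 = f(0.975000, -0.917939) = 0.197643
  y ← -0.927361 + 0.39·0.197643 = -0.850281
y(1.17) ≈ -0.8503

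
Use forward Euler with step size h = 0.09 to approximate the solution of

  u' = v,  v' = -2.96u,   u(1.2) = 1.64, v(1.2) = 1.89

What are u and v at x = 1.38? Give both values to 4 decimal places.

1.9409, 0.9709

Euler on (u,v): u_{n+1} = u_n + h·u', v_{n+1} = v_n + h·v'.
1.200000: (1.640000, 1.890000); f=(1.890000, -4.854400) → (1.810100, 1.453104)
1.290000: (1.810100, 1.453104); f=(1.453104, -5.357896) → (1.940879, 0.970893)
(u(1.38), v(1.38)) ≈ (1.9409, 0.9709)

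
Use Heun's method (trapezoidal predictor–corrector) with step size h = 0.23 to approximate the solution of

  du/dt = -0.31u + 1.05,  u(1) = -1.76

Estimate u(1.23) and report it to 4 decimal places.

Heun: k1 = f(t_n, u_n); k2 = f(t_n + h, u_n + h·k1); u_{n+1} = u_n + (h/2)·(k1 + k2).
t=1.000000, u=-1.760000:
  k1 = f(1.000000, -1.760000) = 1.595600
  k2 = f(1.230000, -1.393012) = 1.481834
  u ← -1.760000 + (0.23/2)·(1.595600 + 1.481834) = -1.406095
u(1.23) ≈ -1.4061

-1.4061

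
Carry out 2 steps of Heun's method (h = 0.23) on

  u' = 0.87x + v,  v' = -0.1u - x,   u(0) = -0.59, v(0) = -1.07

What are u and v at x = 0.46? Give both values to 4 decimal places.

-0.9948, -1.1384

Heun on (u,v): k1 = f(x_n, state_n); k2 = f(x_n + h, state_n + h·k1); state_{n+1} = state_n + (h/2)·(k1 + k2).
0.000000: (-0.590000, -1.070000)
  k1 = (-1.070000, 0.059000)
  predictor → (-0.836100, -1.056430)
  k2 = (-0.856330, -0.146390)
  → (-0.811528, -1.080050)
0.230000: (-0.811528, -1.080050)
  k1 = (-0.879950, -0.148847)
  predictor → (-1.013916, -1.114285)
  k2 = (-0.714085, -0.358608)
  → (-0.994842, -1.138407)
(u(0.46), v(0.46)) ≈ (-0.9948, -1.1384)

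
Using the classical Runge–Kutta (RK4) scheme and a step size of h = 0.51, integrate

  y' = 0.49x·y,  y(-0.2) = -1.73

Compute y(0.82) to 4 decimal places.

-2.0199

RK4: k1 = f(x_n, y_n); k2 = f(x_n + h/2, y_n + (h/2)·k1); k3 = f(x_n + h/2, y_n + (h/2)·k2); k4 = f(x_n + h, y_n + h·k3); y_{n+1} = y_n + (h/6)·(k1 + 2k2 + 2k3 + k4).
x=-0.200000, y=-1.730000:
  k1 = f(-0.200000, -1.730000) = 0.169540
  k2 = f(0.055000, -1.686767) = -0.045458
  k3 = f(0.055000, -1.741592) = -0.046936
  k4 = f(0.310000, -1.753937) = -0.266423
  y ← -1.730000 + (0.51/6)·(k1 + 2k2 + 2k3 + k4) = -1.753942
x=0.310000, y=-1.753942:
  k1 = f(0.310000, -1.753942) = -0.266424
  k2 = f(0.565000, -1.821880) = -0.504388
  k3 = f(0.565000, -1.882561) = -0.521187
  k4 = f(0.820000, -2.019747) = -0.811535
  y ← -1.753942 + (0.51/6)·(k1 + 2k2 + 2k3 + k4) = -2.019916
y(0.82) ≈ -2.0199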